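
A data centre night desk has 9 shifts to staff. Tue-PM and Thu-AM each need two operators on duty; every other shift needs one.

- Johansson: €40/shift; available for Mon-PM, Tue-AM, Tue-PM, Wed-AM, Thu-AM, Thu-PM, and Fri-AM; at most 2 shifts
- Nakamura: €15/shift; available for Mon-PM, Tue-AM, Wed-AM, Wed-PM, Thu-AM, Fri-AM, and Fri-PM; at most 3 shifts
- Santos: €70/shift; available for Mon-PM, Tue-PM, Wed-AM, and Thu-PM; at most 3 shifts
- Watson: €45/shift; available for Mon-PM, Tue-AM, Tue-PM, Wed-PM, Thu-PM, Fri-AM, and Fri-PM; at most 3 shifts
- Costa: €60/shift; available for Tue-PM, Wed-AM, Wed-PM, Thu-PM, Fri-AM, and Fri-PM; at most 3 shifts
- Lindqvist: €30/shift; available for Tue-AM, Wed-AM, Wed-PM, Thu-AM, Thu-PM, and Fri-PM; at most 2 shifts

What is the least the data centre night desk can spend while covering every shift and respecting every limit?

€380

Picking the cheapest available operator for each shift independently would cost €250, but that ignores the shift limits.
An optimal schedule: Mon-PM→Nakamura, Tue-AM→Nakamura, Tue-PM→Watson+Costa, Wed-AM→Johansson, Wed-PM→Lindqvist, Thu-AM→Nakamura+Lindqvist, Thu-PM→Watson, Fri-AM→Johansson, Fri-PM→Watson.
Total: 15 + 15 + 45 + 60 + 40 + 30 + 15 + 30 + 45 + 40 + 45 = €380.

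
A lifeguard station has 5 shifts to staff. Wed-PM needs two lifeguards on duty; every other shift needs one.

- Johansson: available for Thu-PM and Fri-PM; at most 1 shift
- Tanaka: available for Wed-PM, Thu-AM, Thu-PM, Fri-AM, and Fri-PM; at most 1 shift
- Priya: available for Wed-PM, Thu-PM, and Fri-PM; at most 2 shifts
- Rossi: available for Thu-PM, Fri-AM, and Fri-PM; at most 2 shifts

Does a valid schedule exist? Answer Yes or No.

No

Total capacity is 6 and 6 slots are needed, so capacity alone doesn't rule it out.
Shifts {Wed-PM, Thu-AM} need 3 worker-slots in total, but the lifeguards available for any of those shifts (Tanaka and Priya) can supply at most 2 among them. So no valid schedule exists.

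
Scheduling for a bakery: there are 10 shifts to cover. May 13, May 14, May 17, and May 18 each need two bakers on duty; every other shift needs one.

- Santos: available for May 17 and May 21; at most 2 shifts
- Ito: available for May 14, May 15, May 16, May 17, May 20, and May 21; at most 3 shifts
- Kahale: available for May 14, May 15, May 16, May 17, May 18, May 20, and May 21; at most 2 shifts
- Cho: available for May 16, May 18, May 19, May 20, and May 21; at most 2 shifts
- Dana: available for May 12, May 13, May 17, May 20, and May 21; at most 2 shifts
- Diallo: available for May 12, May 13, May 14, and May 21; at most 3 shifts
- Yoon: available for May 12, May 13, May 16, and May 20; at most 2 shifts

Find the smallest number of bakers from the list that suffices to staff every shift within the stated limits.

6

14 slots to fill and no one can take more than 3, so at least ⌈14/3⌉ = 5 bakers are needed.
Any 5 bakers together have capacity at most 3+3+2+2+2 = 12 < 14 slots, so 5 can never suffice.
Santos, Ito, Kahale, Cho, Dana, and Diallo alone can cover everything: May 12→Diallo, May 13→Dana+Diallo, May 14→Ito+Diallo, May 15→Ito, May 16→Ito, May 17→Santos+Dana, May 18→Kahale+Cho, May 19→Cho, May 20→Kahale, May 21→Santos.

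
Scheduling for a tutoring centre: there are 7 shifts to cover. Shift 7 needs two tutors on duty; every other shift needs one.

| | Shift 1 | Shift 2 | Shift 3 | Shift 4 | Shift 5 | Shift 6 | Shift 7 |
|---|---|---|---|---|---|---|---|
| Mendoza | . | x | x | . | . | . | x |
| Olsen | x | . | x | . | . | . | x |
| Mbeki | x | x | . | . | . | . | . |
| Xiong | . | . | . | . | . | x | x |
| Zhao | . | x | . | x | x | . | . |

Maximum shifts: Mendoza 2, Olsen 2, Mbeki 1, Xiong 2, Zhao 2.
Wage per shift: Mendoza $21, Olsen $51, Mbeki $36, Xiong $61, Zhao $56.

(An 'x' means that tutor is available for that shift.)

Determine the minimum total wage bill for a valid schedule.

Shift 4 can only be covered by Zhao, so that assignment is forced.
Shift 5 can only be covered by Zhao, so that assignment is forced.
Shift 6 can only be covered by Xiong, so that assignment is forced.
Picking the cheapest available tutor for each shift independently would cost $323, but that ignores the shift limits.
An optimal schedule: Shift 1→Mbeki, Shift 2→Mendoza, Shift 3→Olsen, Shift 4→Zhao, Shift 5→Zhao, Shift 6→Xiong, Shift 7→Mendoza+Olsen.
Total: 36 + 21 + 51 + 56 + 56 + 61 + 21 + 51 = $353.

$353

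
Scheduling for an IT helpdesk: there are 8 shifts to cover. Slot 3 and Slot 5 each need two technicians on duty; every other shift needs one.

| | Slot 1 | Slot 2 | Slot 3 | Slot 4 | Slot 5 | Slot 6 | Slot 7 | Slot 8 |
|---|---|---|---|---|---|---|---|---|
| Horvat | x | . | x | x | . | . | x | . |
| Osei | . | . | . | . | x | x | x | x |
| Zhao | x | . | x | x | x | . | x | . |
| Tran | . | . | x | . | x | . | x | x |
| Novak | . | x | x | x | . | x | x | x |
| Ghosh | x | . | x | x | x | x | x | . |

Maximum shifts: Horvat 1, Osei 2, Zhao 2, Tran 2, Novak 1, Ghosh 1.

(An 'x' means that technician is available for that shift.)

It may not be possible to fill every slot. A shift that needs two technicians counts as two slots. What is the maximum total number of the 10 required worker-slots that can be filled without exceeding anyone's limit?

Total capacity across all technicians is 1+2+2+2+1+1 = 9, and 10 slots are needed, so at most 9 can be filled.
An assignment achieving 9: Slot 1→Horvat, Slot 2→Novak, Slot 3→Tran+Ghosh, Slot 4→Zhao, Slot 5→Zhao+Tran, Slot 6→Osei, Slot 8→Osei.
Loads: Horvat 1/1, Osei 2/2, Zhao 2/2, Tran 2/2, Novak 1/1, Ghosh 1/1.

9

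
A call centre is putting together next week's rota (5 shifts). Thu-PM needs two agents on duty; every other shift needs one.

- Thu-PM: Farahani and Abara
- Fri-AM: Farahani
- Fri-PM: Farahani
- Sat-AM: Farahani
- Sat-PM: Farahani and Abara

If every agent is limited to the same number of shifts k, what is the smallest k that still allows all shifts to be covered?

4

With 2 agents and 6 worker-slots to fill, someone must work at least ⌈6/2⌉ = 3 shifts, so k ≥ 3.
k = 3 fails: Shifts {Thu-PM, Fri-AM, Fri-PM, Sat-AM} need 5 worker-slots in total, but the agents available for any of those shifts (Farahani and Abara) can supply at most 4 among them. So no valid schedule exists.
k = 4 works: Thu-PM→Farahani+Abara, Fri-AM→Farahani, Fri-PM→Farahani, Sat-AM→Farahani, Sat-PM→Abara.
Loads: Farahani 4, Abara 2 — all ≤ 4.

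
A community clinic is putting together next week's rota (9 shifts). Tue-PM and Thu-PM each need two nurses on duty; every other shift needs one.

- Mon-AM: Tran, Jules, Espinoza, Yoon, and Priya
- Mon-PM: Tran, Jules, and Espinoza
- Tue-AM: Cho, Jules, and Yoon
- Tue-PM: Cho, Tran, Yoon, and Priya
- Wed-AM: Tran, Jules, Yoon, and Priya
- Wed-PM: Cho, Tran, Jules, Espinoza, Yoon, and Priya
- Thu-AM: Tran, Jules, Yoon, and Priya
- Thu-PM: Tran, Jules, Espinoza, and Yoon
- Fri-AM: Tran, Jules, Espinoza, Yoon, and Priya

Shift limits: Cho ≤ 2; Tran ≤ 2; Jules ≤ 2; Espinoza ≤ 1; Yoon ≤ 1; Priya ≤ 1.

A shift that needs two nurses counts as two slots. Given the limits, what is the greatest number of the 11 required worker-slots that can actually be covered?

Total capacity across all nurses is 2+2+2+1+1+1 = 9, and 11 slots are needed, so at most 9 can be filled.
An assignment achieving 9: Mon-AM→Priya, Mon-PM→Tran, Tue-AM→Cho, Tue-PM→Cho+Tran, Wed-AM→Jules, Thu-AM→Jules, Thu-PM→Espinoza+Yoon.
Loads: Cho 2/2, Tran 2/2, Jules 2/2, Espinoza 1/1, Yoon 1/1, Priya 1/1.

9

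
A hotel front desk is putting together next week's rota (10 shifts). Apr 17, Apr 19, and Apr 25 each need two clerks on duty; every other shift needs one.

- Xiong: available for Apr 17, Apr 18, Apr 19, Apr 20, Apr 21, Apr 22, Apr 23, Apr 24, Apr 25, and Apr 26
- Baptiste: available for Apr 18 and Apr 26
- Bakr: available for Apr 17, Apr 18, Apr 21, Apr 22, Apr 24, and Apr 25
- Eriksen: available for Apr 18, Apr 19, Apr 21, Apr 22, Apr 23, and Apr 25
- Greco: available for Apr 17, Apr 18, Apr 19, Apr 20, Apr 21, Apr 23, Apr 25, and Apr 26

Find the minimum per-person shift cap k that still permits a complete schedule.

3

With 5 clerks and 13 worker-slots to fill, someone must work at least ⌈13/5⌉ = 3 shifts, so k ≥ 3.
k = 3 works: Apr 17→Xiong+Bakr, Apr 18→Baptiste, Apr 19→Eriksen+Greco, Apr 20→Xiong, Apr 21→Bakr, Apr 22→Bakr, Apr 23→Eriksen, Apr 24→Xiong, Apr 25→Eriksen+Greco, Apr 26→Baptiste.
Loads: Xiong 3, Baptiste 2, Bakr 3, Eriksen 3, Greco 2 — all ≤ 3.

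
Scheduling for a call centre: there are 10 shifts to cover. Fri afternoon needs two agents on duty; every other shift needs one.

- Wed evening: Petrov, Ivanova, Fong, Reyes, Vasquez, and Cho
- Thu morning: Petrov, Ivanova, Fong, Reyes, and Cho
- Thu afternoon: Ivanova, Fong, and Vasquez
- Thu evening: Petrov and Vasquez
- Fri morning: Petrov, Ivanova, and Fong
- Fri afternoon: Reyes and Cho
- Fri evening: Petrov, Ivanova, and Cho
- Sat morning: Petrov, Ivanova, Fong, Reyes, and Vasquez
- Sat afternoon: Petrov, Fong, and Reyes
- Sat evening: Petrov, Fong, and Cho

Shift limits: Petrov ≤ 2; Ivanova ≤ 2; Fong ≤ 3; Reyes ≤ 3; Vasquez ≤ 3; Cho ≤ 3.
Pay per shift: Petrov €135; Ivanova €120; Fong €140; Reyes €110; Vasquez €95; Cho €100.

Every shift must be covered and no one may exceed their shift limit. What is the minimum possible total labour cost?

Fri afternoon can only be covered by Reyes and Cho, so that assignment is forced.
Picking the cheapest available agent for each shift independently would cost €1120, but that ignores the shift limits.
An optimal schedule: Wed evening→Ivanova, Thu morning→Reyes, Thu afternoon→Vasquez, Thu evening→Vasquez, Fri morning→Ivanova, Fri afternoon→Cho+Reyes, Fri evening→Cho, Sat morning→Vasquez, Sat afternoon→Reyes, Sat evening→Cho.
Total: 120 + 110 + 95 + 95 + 120 + 100 + 110 + 100 + 95 + 110 + 100 = €1155.

€1155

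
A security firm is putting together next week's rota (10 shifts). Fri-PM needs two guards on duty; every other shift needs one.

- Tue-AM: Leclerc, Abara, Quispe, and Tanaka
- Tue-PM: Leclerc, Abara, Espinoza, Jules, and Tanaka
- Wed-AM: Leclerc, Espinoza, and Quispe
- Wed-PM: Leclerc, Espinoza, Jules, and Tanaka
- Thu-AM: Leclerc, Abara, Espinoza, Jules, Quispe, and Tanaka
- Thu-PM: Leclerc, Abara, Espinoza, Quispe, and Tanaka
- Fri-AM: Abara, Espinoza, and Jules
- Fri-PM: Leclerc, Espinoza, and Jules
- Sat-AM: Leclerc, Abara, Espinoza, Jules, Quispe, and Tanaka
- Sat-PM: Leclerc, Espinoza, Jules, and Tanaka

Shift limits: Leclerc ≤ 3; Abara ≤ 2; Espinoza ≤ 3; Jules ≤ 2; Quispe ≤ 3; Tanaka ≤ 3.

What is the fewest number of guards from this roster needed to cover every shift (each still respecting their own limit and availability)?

11 slots to fill and no one can take more than 3, so at least ⌈11/3⌉ = 4 guards are needed.
Leclerc, Abara, Espinoza, and Quispe alone can cover everything: Tue-AM→Abara, Tue-PM→Espinoza, Wed-AM→Espinoza, Wed-PM→Leclerc, Thu-AM→Quispe, Thu-PM→Quispe, Fri-AM→Abara, Fri-PM→Leclerc+Espinoza, Sat-AM→Quispe, Sat-PM→Leclerc.

4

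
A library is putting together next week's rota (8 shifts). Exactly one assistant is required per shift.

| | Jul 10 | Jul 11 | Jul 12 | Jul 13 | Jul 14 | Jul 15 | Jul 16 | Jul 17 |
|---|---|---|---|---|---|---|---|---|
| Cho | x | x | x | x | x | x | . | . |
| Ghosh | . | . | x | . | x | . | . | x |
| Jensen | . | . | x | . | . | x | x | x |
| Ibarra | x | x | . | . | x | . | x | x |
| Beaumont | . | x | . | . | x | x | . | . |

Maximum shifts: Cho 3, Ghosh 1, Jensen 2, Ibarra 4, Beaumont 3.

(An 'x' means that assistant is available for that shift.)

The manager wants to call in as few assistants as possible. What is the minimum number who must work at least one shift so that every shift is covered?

3

8 slots to fill and no one can take more than 4, so at least ⌈8/4⌉ = 2 assistants are needed.
Any 2 assistants together have capacity at most 4+3 = 7 < 8 slots, so 2 can never suffice.
Cho, Ghosh, and Ibarra alone can cover everything: Jul 10→Cho, Jul 11→Ibarra, Jul 12→Ghosh, Jul 13→Cho, Jul 14→Ibarra, Jul 15→Cho, Jul 16→Ibarra, Jul 17→Ibarra.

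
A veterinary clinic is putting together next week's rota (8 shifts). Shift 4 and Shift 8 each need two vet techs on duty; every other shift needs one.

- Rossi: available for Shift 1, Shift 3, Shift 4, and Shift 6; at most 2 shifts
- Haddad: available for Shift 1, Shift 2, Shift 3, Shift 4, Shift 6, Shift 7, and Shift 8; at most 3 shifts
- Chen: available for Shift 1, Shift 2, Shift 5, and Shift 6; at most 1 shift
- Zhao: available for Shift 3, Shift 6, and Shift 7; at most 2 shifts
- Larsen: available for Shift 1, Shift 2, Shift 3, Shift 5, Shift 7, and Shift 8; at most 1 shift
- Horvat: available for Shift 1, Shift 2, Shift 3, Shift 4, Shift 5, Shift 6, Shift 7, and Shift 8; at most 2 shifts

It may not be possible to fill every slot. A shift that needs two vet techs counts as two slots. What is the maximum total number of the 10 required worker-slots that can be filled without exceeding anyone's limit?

Total capacity across all vet techs is 2+3+1+2+1+2 = 11, and 10 slots are needed, so at most 10 can be filled.
An assignment achieving 10: Shift 1→Rossi, Shift 2→Haddad, Shift 3→Zhao, Shift 4→Rossi+Haddad, Shift 5→Chen, Shift 6→Horvat, Shift 7→Zhao, Shift 8→Haddad+Larsen.
Loads: Rossi 2/2, Haddad 3/3, Chen 1/1, Zhao 2/2, Larsen 1/1, Horvat 1/2.

10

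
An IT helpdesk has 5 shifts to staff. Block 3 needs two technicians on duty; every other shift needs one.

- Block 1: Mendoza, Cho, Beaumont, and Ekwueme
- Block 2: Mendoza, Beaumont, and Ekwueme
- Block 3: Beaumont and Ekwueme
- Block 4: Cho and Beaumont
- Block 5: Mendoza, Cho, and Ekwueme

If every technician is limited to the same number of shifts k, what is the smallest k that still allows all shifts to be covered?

2

With 4 technicians and 6 worker-slots to fill, someone must work at least ⌈6/4⌉ = 2 shifts, so k ≥ 2.
k = 2 works: Block 1→Cho, Block 2→Mendoza, Block 3→Beaumont+Ekwueme, Block 4→Cho, Block 5→Mendoza.
Loads: Mendoza 2, Cho 2, Beaumont 1, Ekwueme 1 — all ≤ 2.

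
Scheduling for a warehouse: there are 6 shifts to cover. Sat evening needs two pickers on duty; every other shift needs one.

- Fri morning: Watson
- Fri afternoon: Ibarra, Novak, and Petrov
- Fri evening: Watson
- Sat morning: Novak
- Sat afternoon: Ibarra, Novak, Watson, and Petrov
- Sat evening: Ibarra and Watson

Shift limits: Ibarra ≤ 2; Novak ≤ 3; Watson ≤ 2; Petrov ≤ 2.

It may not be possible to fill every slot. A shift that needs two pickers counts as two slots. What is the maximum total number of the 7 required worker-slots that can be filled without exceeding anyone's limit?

6

Total capacity across all pickers is 2+3+2+2 = 9, and 7 slots are needed, so at most 7 can be filled.
Shifts {Fri morning, Fri evening, Sat evening} need 4 slots but only Ibarra and Watson are available for them, supplying at most 3 — so at least 1 slot must go unfilled.
An assignment achieving 6: Fri morning→Watson, Fri afternoon→Ibarra, Fri evening→Watson, Sat morning→Novak, Sat afternoon→Novak, Sat evening→Ibarra.
Loads: Ibarra 2/2, Novak 2/3, Watson 2/2, Petrov 0/2.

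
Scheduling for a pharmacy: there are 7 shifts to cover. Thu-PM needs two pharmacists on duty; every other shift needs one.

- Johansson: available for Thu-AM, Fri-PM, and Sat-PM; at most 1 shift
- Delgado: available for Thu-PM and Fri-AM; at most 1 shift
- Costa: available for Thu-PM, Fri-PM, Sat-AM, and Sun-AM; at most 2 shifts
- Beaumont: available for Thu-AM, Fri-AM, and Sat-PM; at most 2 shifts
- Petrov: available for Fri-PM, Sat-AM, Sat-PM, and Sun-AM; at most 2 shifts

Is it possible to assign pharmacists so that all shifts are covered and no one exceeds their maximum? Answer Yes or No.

Yes

Thu-PM can only be covered by Delgado and Costa, so that assignment is forced.
One valid schedule: Thu-AM→Johansson, Thu-PM→Delgado+Costa, Fri-AM→Beaumont, Fri-PM→Petrov, Sat-AM→Costa, Sat-PM→Beaumont, Sun-AM→Petrov.
Loads: Johansson 1/1, Delgado 1/1, Costa 2/2, Beaumont 2/2, Petrov 2/2 — all within limits.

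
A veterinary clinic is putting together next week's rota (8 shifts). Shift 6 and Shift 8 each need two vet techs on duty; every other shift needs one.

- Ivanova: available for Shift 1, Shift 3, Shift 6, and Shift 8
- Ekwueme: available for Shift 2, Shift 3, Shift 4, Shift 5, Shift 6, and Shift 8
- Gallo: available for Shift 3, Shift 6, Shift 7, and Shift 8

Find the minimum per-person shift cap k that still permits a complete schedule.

With 3 vet techs and 10 worker-slots to fill, someone must work at least ⌈10/3⌉ = 4 shifts, so k ≥ 4.
k = 4 works: Shift 1→Ivanova, Shift 2→Ekwueme, Shift 3→Ivanova, Shift 4→Ekwueme, Shift 5→Ekwueme, Shift 6→Ivanova+Ekwueme, Shift 7→Gallo, Shift 8→Ivanova+Gallo.
Loads: Ivanova 4, Ekwueme 4, Gallo 2 — all ≤ 4.

4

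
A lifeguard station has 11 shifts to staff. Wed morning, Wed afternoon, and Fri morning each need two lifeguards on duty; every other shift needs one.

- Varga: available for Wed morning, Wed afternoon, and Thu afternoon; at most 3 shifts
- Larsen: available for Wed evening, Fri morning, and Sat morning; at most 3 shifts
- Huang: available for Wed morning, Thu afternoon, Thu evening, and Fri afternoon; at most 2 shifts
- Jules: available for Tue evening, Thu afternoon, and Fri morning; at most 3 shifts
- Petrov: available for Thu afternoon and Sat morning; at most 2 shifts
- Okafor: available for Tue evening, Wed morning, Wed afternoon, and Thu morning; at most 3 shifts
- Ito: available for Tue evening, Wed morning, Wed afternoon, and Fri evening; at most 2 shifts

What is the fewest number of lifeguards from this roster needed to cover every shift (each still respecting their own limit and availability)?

6

14 slots to fill and no one can take more than 3, so at least ⌈14/3⌉ = 5 lifeguards are needed.
No set of 5 lifeguards can cover every shift (each such set leaves at least one shift with no one available or exceeds a cap).
Varga, Larsen, Huang, Jules, Okafor, and Ito alone can cover everything: Tue evening→Jules, Wed morning→Varga+Okafor, Wed afternoon→Varga+Okafor, Wed evening→Larsen, Thu morning→Okafor, Thu afternoon→Varga, Thu evening→Huang, Fri morning→Larsen+Jules, Fri afternoon→Huang, Fri evening→Ito, Sat morning→Larsen.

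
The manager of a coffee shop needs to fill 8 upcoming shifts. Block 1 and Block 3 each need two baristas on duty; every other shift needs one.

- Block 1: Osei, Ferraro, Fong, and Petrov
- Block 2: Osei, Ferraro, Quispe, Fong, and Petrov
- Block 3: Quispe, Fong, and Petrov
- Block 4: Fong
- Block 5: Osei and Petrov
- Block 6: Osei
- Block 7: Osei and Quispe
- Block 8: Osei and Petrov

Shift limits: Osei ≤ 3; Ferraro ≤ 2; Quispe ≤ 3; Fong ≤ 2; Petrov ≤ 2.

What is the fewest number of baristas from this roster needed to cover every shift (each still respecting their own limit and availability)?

10 slots to fill and no one can take more than 3, so at least ⌈10/3⌉ = 4 baristas are needed.
Osei, Quispe, Fong, and Petrov alone can cover everything: Block 1→Fong+Petrov, Block 2→Quispe, Block 3→Quispe+Petrov, Block 4→Fong, Block 5→Osei, Block 6→Osei, Block 7→Quispe, Block 8→Osei.

4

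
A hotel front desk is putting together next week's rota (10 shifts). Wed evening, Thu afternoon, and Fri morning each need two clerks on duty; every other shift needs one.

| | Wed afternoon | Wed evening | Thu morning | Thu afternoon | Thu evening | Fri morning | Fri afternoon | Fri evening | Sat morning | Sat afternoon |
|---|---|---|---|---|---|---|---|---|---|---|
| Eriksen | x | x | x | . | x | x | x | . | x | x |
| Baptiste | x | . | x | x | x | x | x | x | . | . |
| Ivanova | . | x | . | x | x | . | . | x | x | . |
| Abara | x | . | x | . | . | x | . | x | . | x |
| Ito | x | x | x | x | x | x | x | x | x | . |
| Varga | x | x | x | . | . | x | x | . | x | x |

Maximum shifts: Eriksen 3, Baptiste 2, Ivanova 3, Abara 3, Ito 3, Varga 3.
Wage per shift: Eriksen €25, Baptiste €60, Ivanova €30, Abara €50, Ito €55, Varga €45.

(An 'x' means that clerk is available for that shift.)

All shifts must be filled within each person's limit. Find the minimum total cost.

€505

Picking the cheapest available clerk for each shift independently would cost €390, but that ignores the shift limits.
An optimal schedule: Wed afternoon→Abara, Wed evening→Ivanova+Varga, Thu morning→Abara, Thu afternoon→Ivanova+Ito, Thu evening→Eriksen, Fri morning→Varga+Abara, Fri afternoon→Eriksen, Fri evening→Ivanova, Sat morning→Varga, Sat afternoon→Eriksen.
Total: 50 + 30 + 45 + 50 + 30 + 55 + 25 + 45 + 50 + 25 + 30 + 45 + 25 = €505.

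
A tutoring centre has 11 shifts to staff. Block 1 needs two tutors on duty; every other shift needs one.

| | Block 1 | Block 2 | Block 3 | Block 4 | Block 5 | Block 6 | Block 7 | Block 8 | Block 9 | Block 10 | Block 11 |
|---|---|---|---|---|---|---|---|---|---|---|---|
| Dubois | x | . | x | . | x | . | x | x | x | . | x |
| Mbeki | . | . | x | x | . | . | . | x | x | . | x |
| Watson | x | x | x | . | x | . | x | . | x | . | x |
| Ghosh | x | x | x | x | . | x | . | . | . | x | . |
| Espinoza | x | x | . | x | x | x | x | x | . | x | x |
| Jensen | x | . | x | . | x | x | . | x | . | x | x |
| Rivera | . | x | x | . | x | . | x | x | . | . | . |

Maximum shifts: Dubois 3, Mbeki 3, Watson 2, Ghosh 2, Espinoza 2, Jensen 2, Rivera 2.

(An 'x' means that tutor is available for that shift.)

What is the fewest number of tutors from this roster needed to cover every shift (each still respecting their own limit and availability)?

5

12 slots to fill and no one can take more than 3, so at least ⌈12/3⌉ = 4 tutors are needed.
Any 4 tutors together have capacity at most 3+3+2+2 = 10 < 12 slots, so 4 can never suffice.
Dubois, Mbeki, Watson, Ghosh, and Espinoza alone can cover everything: Block 1→Watson+Espinoza, Block 2→Watson, Block 3→Mbeki, Block 4→Mbeki, Block 5→Dubois, Block 6→Ghosh, Block 7→Dubois, Block 8→Dubois, Block 9→Mbeki, Block 10→Ghosh, Block 11→Espinoza.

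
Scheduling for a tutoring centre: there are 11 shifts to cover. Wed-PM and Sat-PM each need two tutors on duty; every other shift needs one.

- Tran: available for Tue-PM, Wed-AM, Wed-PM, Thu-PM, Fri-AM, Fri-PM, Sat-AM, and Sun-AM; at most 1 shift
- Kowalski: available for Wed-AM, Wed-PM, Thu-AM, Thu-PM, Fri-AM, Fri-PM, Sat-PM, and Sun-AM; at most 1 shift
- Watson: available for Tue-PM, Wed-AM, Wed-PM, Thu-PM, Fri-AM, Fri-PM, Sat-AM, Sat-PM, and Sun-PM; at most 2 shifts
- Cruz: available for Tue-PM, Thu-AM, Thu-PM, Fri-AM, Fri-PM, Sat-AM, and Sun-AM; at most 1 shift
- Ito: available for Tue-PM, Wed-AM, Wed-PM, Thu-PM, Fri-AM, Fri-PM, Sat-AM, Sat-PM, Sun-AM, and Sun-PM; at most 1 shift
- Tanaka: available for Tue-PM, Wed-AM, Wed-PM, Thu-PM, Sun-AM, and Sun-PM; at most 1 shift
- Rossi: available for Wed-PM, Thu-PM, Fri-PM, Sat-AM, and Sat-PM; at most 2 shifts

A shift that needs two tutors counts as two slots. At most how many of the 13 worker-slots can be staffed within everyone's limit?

Total capacity across all tutors is 1+1+2+1+1+1+2 = 9, and 13 slots are needed, so at most 9 can be filled.
An assignment achieving 9: Tue-PM→Tran, Wed-AM→Tanaka, Wed-PM→Rossi, Thu-AM→Kowalski, Fri-AM→Cruz, Sat-AM→Rossi, Sat-PM→Watson+Ito, Sun-PM→Watson.
Loads: Tran 1/1, Kowalski 1/1, Watson 2/2, Cruz 1/1, Ito 1/1, Tanaka 1/1, Rossi 2/2.

9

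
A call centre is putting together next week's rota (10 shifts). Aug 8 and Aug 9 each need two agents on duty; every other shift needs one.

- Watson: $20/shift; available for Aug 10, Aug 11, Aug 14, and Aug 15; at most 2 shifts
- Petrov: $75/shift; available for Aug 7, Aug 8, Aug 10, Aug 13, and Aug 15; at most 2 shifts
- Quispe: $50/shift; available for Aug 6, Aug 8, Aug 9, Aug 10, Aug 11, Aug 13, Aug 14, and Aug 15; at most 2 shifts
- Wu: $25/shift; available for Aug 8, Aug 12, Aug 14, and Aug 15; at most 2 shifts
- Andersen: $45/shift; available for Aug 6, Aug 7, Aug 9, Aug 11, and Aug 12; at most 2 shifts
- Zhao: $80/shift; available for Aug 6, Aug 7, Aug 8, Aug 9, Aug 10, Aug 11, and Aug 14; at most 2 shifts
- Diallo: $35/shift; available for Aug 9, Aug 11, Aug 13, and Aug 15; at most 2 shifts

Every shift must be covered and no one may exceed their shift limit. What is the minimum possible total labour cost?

Picking the cheapest available agent for each shift independently would cost $385, but that ignores the shift limits.
An optimal schedule: Aug 6→Andersen, Aug 7→Andersen, Aug 8→Wu+Petrov, Aug 9→Diallo+Quispe, Aug 10→Watson, Aug 11→Quispe, Aug 12→Wu, Aug 13→Diallo, Aug 14→Watson, Aug 15→Petrov.
Total: 45 + 45 + 25 + 75 + 35 + 50 + 20 + 50 + 25 + 35 + 20 + 75 = $500.

$500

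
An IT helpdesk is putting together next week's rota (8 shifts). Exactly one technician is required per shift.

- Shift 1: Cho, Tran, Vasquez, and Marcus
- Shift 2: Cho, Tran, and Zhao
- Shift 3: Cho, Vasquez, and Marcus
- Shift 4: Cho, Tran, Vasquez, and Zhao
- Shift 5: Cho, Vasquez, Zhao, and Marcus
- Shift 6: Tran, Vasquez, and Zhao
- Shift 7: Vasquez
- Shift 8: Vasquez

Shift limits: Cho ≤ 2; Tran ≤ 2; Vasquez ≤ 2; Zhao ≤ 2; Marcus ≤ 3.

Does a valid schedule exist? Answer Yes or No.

Shift 7 can only be covered by Vasquez, so that assignment is forced.
Shift 8 can only be covered by Vasquez, so that assignment is forced.
One valid schedule: Shift 1→Tran, Shift 2→Cho, Shift 3→Cho, Shift 4→Zhao, Shift 5→Zhao, Shift 6→Tran, Shift 7→Vasquez, Shift 8→Vasquez.
Loads: Cho 2/2, Tran 2/2, Vasquez 2/2, Zhao 2/2, Marcus 0/3 — all within limits.

Yes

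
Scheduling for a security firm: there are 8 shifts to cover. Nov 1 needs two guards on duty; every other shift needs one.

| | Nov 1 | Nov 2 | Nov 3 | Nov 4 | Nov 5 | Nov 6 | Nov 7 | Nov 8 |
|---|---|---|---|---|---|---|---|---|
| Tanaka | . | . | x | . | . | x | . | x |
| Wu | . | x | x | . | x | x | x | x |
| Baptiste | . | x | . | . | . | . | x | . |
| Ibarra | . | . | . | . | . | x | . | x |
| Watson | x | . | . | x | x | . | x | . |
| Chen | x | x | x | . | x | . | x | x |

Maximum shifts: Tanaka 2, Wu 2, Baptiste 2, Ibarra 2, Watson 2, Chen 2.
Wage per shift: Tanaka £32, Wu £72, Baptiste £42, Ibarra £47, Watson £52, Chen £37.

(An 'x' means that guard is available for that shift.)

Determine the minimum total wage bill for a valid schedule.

£373

Nov 1 can only be covered by Watson and Chen, so that assignment is forced.
Nov 4 can only be covered by Watson, so that assignment is forced.
Picking the cheapest available guard for each shift independently would cost £348, but that ignores the shift limits.
An optimal schedule: Nov 1→Chen+Watson, Nov 2→Baptiste, Nov 3→Tanaka, Nov 4→Watson, Nov 5→Chen, Nov 6→Tanaka, Nov 7→Baptiste, Nov 8→Ibarra.
Total: 37 + 52 + 42 + 32 + 52 + 37 + 32 + 42 + 47 = £373.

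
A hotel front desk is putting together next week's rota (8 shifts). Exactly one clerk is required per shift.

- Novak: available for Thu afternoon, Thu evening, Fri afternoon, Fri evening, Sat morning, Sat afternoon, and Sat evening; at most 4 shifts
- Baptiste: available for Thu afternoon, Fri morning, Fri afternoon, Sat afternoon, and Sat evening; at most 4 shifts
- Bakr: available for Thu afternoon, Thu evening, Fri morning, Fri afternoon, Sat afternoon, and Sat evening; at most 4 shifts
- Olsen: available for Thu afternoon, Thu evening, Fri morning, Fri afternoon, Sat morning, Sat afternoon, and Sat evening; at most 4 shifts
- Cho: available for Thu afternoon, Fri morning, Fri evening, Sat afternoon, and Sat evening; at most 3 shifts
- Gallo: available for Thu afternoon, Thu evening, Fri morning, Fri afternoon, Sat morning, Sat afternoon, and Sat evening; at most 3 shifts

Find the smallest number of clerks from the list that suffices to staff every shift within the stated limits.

2

8 slots to fill and no one can take more than 4, so at least ⌈8/4⌉ = 2 clerks are needed.
Novak and Baptiste alone can cover everything: Thu afternoon→Novak, Thu evening→Novak, Fri morning→Baptiste, Fri afternoon→Baptiste, Fri evening→Novak, Sat morning→Novak, Sat afternoon→Baptiste, Sat evening→Baptiste.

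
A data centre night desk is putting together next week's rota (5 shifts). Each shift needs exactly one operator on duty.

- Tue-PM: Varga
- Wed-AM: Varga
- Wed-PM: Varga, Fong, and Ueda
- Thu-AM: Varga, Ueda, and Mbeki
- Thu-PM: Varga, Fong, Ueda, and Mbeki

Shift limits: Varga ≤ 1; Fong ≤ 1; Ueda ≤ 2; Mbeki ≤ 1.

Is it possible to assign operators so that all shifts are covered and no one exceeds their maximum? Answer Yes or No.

No

Total capacity is 5 and 5 slots are needed, so capacity alone doesn't rule it out.
Shifts {Tue-PM, Wed-AM} need 2 worker-slots in total, but the operators available for any of those shifts (Varga) can supply at most 1 among them. So no valid schedule exists.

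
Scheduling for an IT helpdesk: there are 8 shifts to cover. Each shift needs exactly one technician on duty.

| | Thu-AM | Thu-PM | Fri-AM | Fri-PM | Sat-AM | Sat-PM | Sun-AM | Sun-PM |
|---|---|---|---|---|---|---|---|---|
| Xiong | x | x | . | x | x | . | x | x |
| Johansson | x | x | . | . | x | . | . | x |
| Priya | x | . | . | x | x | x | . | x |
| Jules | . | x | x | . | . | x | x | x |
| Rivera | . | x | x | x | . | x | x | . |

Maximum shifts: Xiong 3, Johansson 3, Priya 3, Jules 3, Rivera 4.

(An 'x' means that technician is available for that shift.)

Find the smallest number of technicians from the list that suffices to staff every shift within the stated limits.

8 slots to fill and no one can take more than 4, so at least ⌈8/4⌉ = 2 technicians are needed.
Any 2 technicians together have capacity at most 4+3 = 7 < 8 slots, so 2 can never suffice.
Xiong, Johansson, and Jules alone can cover everything: Thu-AM→Xiong, Thu-PM→Johansson, Fri-AM→Jules, Fri-PM→Xiong, Sat-AM→Xiong, Sat-PM→Jules, Sun-AM→Jules, Sun-PM→Johansson.

3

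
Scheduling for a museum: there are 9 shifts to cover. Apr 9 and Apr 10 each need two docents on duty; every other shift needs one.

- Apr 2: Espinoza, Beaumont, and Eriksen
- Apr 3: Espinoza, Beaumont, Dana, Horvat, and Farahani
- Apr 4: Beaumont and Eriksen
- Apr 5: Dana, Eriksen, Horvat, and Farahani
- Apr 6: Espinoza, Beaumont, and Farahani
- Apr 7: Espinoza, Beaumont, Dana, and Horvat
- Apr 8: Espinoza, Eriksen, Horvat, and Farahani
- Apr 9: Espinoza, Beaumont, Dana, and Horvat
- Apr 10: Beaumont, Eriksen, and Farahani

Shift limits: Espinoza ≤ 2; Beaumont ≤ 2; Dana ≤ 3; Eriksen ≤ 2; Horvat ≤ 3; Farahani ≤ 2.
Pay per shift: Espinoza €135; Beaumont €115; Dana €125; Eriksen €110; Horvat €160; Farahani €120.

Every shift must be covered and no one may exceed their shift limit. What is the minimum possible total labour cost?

€1335

Picking the cheapest available docent for each shift independently would cost €1250, but that ignores the shift limits.
An optimal schedule: Apr 2→Eriksen, Apr 3→Dana, Apr 4→Eriksen, Apr 5→Farahani, Apr 6→Beaumont, Apr 7→Dana, Apr 8→Espinoza, Apr 9→Dana+Espinoza, Apr 10→Beaumont+Farahani.
Total: 110 + 125 + 110 + 120 + 115 + 125 + 135 + 125 + 135 + 115 + 120 = €1335.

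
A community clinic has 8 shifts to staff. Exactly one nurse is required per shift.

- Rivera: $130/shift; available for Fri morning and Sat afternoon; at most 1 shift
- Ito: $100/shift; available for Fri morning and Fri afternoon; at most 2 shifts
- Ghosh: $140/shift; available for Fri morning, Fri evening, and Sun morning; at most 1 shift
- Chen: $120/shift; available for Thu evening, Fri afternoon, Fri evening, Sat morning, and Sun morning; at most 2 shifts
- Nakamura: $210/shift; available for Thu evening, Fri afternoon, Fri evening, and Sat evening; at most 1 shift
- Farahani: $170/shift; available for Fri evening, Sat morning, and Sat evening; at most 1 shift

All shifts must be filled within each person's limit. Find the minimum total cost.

Sat afternoon can only be covered by Rivera, so that assignment is forced.
Picking the cheapest available nurse for each shift independently would cost $980, but that ignores the shift limits.
An optimal schedule: Thu evening→Chen, Fri morning→Ito, Fri afternoon→Ito, Fri evening→Farahani, Sat morning→Chen, Sat afternoon→Rivera, Sat evening→Nakamura, Sun morning→Ghosh.
Total: 120 + 100 + 100 + 170 + 120 + 130 + 210 + 140 = $1090.

$1090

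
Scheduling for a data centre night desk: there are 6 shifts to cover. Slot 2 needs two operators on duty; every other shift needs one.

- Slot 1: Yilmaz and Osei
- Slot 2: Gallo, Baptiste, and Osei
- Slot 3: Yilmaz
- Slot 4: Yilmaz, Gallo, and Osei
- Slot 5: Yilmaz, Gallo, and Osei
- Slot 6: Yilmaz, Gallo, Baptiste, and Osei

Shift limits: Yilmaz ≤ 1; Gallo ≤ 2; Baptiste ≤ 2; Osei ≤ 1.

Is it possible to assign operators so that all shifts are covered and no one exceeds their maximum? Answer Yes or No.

Shifts {Slot 1, Slot 2, Slot 3, Slot 4, Slot 5} need 6 worker-slots in total, but the operators available for any of those shifts (Yilmaz, Gallo, Baptiste, and Osei) can supply at most 5 among them. So no valid schedule exists.

No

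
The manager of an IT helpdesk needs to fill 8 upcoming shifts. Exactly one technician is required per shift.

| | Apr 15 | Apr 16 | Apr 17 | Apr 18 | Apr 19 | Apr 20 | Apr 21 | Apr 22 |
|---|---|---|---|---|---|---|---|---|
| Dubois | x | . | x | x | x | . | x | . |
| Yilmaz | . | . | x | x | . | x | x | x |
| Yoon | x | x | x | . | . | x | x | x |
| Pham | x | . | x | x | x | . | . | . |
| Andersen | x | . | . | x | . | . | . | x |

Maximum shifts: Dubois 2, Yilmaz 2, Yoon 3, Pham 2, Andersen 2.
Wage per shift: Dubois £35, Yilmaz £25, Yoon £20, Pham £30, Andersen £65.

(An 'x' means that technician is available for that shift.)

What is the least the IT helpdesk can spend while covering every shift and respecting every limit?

Apr 16 can only be covered by Yoon, so that assignment is forced.
Picking the cheapest available technician for each shift independently would cost £175, but that ignores the shift limits.
An optimal schedule: Apr 15→Pham, Apr 16→Yoon, Apr 17→Yilmaz, Apr 18→Dubois, Apr 19→Pham, Apr 20→Yoon, Apr 21→Yoon, Apr 22→Yilmaz.
Total: 30 + 20 + 25 + 35 + 30 + 20 + 20 + 25 = £205.

£205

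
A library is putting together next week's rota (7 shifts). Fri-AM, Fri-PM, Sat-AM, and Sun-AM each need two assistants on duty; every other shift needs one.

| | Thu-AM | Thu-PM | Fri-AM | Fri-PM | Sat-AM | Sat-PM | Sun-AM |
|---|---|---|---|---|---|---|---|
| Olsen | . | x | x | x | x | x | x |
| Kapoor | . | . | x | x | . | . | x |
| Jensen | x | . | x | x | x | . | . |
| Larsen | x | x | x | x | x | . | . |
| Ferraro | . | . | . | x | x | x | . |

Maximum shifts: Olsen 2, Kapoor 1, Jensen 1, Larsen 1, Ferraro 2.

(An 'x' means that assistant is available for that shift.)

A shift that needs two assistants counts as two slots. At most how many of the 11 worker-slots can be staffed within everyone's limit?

7

Total capacity across all assistants is 2+1+1+1+2 = 7, and 11 slots are needed, so at most 7 can be filled.
An assignment achieving 7: Thu-AM→Jensen, Thu-PM→Olsen, Fri-AM→Larsen, Fri-PM→Ferraro, Sat-AM→Ferraro, Sat-PM→Olsen, Sun-AM→Kapoor.
Loads: Olsen 2/2, Kapoor 1/1, Jensen 1/1, Larsen 1/1, Ferraro 2/2.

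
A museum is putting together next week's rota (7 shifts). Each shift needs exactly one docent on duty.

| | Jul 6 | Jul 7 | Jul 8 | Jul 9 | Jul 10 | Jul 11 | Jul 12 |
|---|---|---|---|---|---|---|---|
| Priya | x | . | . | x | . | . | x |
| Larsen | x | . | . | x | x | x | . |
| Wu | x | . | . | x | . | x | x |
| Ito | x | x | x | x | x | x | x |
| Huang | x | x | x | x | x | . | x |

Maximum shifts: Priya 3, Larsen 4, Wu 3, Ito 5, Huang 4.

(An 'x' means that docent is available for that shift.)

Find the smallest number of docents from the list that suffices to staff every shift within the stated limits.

7 slots to fill and no one can take more than 5, so at least ⌈7/5⌉ = 2 docents are needed.
Priya and Ito alone can cover everything: Jul 6→Priya, Jul 7→Ito, Jul 8→Ito, Jul 9→Priya, Jul 10→Ito, Jul 11→Ito, Jul 12→Priya.

2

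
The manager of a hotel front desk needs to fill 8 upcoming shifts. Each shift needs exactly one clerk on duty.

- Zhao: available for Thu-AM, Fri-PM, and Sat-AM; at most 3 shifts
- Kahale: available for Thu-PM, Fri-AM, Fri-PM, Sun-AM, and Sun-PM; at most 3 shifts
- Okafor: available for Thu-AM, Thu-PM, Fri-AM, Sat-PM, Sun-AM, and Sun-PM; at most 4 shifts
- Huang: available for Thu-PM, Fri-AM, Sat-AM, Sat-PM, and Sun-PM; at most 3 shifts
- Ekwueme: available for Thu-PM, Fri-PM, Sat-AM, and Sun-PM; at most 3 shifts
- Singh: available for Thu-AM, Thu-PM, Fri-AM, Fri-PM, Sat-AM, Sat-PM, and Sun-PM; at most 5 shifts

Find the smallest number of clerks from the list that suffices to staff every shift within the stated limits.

8 slots to fill and no one can take more than 5, so at least ⌈8/5⌉ = 2 clerks are needed.
Kahale and Singh alone can cover everything: Thu-AM→Singh, Thu-PM→Kahale, Fri-AM→Kahale, Fri-PM→Singh, Sat-AM→Singh, Sat-PM→Singh, Sun-AM→Kahale, Sun-PM→Singh.

2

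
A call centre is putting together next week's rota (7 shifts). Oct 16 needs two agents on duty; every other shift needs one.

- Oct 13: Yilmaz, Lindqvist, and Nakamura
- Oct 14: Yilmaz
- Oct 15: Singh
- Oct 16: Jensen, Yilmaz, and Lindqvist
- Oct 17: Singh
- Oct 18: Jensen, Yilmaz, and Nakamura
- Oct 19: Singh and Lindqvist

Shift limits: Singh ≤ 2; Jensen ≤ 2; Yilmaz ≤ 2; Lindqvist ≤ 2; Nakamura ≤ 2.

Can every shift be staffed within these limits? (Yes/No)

Yes

Oct 14 can only be covered by Yilmaz, so that assignment is forced.
Oct 15 can only be covered by Singh, so that assignment is forced.
Oct 17 can only be covered by Singh, so that assignment is forced.
One valid schedule: Oct 13→Yilmaz, Oct 14→Yilmaz, Oct 15→Singh, Oct 16→Jensen+Lindqvist, Oct 17→Singh, Oct 18→Jensen, Oct 19→Lindqvist.
Loads: Singh 2/2, Jensen 2/2, Yilmaz 2/2, Lindqvist 2/2, Nakamura 0/2 — all within limits.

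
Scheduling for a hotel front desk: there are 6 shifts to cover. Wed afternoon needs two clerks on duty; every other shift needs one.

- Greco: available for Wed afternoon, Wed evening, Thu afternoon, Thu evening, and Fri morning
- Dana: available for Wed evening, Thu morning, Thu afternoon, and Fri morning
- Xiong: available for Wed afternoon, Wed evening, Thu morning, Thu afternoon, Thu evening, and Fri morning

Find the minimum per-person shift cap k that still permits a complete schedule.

With 3 clerks and 7 worker-slots to fill, someone must work at least ⌈7/3⌉ = 3 shifts, so k ≥ 3.
k = 3 works: Wed afternoon→Greco+Xiong, Wed evening→Greco, Thu morning→Dana, Thu afternoon→Dana, Thu evening→Greco, Fri morning→Dana.
Loads: Greco 3, Dana 3, Xiong 1 — all ≤ 3.

3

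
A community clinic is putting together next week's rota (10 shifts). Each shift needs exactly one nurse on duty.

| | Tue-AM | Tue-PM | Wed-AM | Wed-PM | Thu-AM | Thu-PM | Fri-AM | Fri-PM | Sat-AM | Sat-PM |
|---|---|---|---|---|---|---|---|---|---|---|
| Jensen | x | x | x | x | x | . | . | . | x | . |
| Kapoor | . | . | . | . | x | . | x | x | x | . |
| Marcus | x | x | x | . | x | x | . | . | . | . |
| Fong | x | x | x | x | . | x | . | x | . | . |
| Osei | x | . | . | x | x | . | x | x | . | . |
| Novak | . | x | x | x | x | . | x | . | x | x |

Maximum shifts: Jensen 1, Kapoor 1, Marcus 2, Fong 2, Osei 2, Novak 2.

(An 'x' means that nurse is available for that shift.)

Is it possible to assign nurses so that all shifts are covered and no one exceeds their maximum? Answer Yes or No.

Sat-PM can only be covered by Novak, so that assignment is forced.
One valid schedule: Tue-AM→Marcus, Tue-PM→Fong, Wed-AM→Novak, Wed-PM→Osei, Thu-AM→Osei, Thu-PM→Marcus, Fri-AM→Kapoor, Fri-PM→Fong, Sat-AM→Jensen, Sat-PM→Novak.
Loads: Jensen 1/1, Kapoor 1/1, Marcus 2/2, Fong 2/2, Osei 2/2, Novak 2/2 — all within limits.

Yes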